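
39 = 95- 56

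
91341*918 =83851038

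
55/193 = 55/193  =  0.28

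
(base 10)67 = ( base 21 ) 34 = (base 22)31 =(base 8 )103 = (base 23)2l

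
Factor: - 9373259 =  - 7^2*23^1*8317^1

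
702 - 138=564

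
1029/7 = 147 = 147.00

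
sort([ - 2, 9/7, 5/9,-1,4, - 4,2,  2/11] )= [ - 4, - 2, - 1, 2/11,5/9, 9/7,2,4] 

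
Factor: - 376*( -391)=147016 = 2^3  *17^1 * 23^1*47^1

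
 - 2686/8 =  - 1343/4 = -335.75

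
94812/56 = 1693+1/14  =  1693.07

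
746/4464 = 373/2232=0.17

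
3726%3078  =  648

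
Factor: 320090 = 2^1*5^1*32009^1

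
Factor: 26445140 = 2^2*5^1*1322257^1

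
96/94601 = 96/94601=   0.00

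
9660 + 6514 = 16174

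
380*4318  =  1640840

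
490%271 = 219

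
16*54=864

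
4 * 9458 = 37832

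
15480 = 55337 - 39857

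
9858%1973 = 1966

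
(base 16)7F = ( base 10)127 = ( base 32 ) 3V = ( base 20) 67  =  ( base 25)52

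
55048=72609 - 17561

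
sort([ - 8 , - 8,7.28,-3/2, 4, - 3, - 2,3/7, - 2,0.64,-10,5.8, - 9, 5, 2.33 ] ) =[-10, - 9,-8, -8, - 3, - 2, - 2,-3/2 , 3/7 , 0.64,2.33,4,  5,5.8,7.28 ]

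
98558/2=49279 = 49279.00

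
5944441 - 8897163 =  -2952722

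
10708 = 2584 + 8124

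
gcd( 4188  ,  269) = 1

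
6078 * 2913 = 17705214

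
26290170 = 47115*558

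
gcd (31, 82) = 1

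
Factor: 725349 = 3^1*241783^1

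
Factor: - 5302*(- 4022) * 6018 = 2^3*3^1*11^1*17^1 * 59^1 *241^1*2011^1 = 128331707592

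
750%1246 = 750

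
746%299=148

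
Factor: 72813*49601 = 3611597613 = 3^1 * 13^1 * 193^1*257^1*1867^1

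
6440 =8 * 805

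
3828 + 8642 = 12470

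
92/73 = 92/73= 1.26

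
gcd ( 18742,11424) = 2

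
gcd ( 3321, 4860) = 81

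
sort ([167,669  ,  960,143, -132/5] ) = [ - 132/5,143, 167,669,960]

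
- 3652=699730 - 703382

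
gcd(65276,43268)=4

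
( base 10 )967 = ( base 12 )687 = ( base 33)TA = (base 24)1G7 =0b1111000111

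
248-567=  -319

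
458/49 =9 + 17/49 = 9.35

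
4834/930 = 5 +92/465 = 5.20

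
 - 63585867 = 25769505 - 89355372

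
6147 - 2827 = 3320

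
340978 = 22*15499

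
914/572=1+ 171/286= 1.60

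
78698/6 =39349/3= 13116.33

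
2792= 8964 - 6172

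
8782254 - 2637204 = 6145050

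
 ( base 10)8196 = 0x2004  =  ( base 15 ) 2666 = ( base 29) 9LI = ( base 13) 3966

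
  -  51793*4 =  - 207172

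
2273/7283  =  2273/7283 = 0.31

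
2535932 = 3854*658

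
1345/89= 15 +10/89 = 15.11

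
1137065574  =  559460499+577605075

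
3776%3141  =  635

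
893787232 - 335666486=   558120746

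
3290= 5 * 658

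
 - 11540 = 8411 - 19951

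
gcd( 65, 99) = 1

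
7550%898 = 366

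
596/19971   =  596/19971 = 0.03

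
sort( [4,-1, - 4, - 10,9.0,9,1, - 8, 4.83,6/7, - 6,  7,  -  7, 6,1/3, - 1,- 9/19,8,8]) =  [ - 10, - 8,-7, - 6, - 4,  -  1,- 1 , - 9/19,1/3,6/7 , 1, 4,4.83,6,7,8, 8, 9.0,9]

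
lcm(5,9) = 45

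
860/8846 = 430/4423 = 0.10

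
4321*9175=39645175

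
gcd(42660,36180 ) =540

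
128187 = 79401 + 48786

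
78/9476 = 39/4738 = 0.01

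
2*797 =1594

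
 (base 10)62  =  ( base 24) 2e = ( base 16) 3e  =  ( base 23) 2g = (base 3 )2022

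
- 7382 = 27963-35345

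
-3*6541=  - 19623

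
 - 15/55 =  - 3/11 = - 0.27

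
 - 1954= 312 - 2266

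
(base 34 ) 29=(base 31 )2F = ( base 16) 4d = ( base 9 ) 85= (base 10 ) 77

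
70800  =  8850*8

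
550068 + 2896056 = 3446124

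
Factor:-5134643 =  - 5134643^1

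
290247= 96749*3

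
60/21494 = 30/10747 = 0.00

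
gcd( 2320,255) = 5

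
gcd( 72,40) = 8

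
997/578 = 1 + 419/578 = 1.72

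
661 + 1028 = 1689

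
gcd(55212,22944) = 12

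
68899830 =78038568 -9138738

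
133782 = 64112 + 69670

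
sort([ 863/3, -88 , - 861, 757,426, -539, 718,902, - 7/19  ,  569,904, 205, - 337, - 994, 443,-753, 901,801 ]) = [ - 994,  -  861,  -  753,  -  539,  -  337, - 88, - 7/19, 205, 863/3, 426, 443, 569, 718, 757, 801, 901,902,904]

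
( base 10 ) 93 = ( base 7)162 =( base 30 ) 33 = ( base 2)1011101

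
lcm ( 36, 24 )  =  72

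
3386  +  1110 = 4496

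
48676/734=24338/367 =66.32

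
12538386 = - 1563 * ( - 8022 ) 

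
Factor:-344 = -2^3 * 43^1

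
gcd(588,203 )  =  7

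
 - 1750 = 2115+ - 3865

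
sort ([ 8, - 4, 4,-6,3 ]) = [ - 6, - 4,3,  4 , 8]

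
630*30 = 18900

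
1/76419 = 1/76419 = 0.00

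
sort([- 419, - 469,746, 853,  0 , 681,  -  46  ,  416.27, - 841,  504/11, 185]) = [ - 841, - 469,  -  419,- 46,0, 504/11, 185, 416.27,681, 746, 853 ]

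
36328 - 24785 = 11543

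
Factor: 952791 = 3^1 * 7^1 * 59^1*769^1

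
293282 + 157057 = 450339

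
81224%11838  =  10196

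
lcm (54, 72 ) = 216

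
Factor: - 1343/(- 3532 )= 2^( - 2) *17^1 *79^1*883^( - 1) 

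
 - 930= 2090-3020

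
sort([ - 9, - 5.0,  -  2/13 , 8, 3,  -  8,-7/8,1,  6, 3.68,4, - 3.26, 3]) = [ - 9,-8  , - 5.0, - 3.26, - 7/8, - 2/13, 1, 3, 3,  3.68,  4, 6, 8] 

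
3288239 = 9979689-6691450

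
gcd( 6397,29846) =1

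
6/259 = 6/259 = 0.02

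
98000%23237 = 5052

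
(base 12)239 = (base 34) 9r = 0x14D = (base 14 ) 19B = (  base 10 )333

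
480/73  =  6 + 42/73 = 6.58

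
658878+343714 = 1002592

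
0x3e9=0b1111101001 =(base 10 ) 1001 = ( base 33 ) ub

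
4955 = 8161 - 3206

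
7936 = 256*31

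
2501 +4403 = 6904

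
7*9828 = 68796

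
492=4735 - 4243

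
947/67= 947/67 =14.13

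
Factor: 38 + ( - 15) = 23 = 23^1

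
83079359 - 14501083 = 68578276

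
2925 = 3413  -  488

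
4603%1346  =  565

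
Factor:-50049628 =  - 2^2* 12512407^1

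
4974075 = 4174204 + 799871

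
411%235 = 176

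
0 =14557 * 0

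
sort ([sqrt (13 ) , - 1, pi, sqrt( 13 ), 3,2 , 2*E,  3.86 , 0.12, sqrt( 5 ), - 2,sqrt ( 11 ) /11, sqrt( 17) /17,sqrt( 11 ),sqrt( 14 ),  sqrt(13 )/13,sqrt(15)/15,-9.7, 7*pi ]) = [ - 9.7, - 2,- 1, 0.12,  sqrt( 17 )/17, sqrt( 15)/15,sqrt ( 13)/13,sqrt( 11) /11,2, sqrt( 5),3, pi, sqrt( 11 ), sqrt(13), sqrt( 13),sqrt( 14), 3.86,  2*E,  7*pi ]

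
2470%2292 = 178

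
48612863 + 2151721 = 50764584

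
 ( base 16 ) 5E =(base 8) 136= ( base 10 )94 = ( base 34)2Q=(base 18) 54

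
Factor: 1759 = 1759^1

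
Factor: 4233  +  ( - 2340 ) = 3^1*631^1 = 1893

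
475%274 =201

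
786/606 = 131/101 = 1.30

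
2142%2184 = 2142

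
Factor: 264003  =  3^1*88001^1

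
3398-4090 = -692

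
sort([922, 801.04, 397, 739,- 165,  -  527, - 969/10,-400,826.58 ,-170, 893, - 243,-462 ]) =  [-527,-462, - 400, - 243, - 170,-165,  -  969/10,397, 739, 801.04,  826.58, 893,922 ]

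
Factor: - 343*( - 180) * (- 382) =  - 23584680 = -  2^3*3^2*5^1*7^3*191^1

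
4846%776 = 190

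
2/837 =2/837 = 0.00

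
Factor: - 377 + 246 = - 131 = - 131^1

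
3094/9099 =3094/9099 =0.34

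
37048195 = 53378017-16329822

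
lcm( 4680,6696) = 435240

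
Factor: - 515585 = -5^1*7^1*14731^1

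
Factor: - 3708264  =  -2^3*3^1*7^1*22073^1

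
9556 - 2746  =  6810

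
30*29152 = 874560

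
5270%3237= 2033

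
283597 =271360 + 12237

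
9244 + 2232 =11476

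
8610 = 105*82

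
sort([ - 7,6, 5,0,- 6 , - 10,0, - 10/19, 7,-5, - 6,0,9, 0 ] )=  [-10,-7,  -  6, - 6, - 5,- 10/19,0 , 0,  0, 0, 5 , 6, 7,  9]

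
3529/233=3529/233 = 15.15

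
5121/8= 640 + 1/8 = 640.12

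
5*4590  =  22950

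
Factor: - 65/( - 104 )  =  5/8 = 2^( - 3 )*5^1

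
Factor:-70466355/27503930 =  - 2^(-1)*3^5*47^(-1 ) *59^1*139^( - 1 )*421^( - 1 ) * 983^1 = -  14093271/5500786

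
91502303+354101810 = 445604113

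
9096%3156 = 2784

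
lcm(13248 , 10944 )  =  251712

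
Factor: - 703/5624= - 1/8 = -2^(-3)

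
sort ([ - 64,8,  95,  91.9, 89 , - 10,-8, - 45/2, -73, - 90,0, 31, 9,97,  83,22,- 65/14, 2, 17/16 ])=[-90, - 73,-64,  -  45/2, - 10,-8,-65/14, 0 , 17/16, 2,  8 , 9, 22, 31,83,  89, 91.9, 95,97 ] 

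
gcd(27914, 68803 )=1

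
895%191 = 131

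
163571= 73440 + 90131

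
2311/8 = 288 + 7/8 = 288.88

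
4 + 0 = 4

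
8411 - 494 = 7917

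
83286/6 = 13881 = 13881.00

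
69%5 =4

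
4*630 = 2520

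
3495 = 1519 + 1976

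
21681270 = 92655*234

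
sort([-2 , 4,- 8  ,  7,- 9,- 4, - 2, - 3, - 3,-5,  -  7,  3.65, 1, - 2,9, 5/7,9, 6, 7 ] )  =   [  -  9,-8,-7, - 5, - 4, - 3,  -  3,-2, - 2, - 2, 5/7,  1,  3.65,4, 6  ,  7, 7,9, 9] 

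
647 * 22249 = 14395103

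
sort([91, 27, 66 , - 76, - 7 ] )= [-76, - 7, 27 , 66, 91]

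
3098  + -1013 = 2085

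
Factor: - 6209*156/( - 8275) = 2^2 * 3^1*5^(-2)*7^1*13^1*331^ ( - 1 )*887^1 = 968604/8275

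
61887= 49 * 1263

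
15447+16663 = 32110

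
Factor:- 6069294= - 2^1*3^2 * 7^1 * 11^1*29^1*151^1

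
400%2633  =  400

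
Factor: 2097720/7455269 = 2^3 *3^2 * 5^1*5827^1 * 7455269^( -1)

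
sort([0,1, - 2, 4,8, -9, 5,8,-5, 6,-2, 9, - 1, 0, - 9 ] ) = [  -  9,-9,-5, - 2,  -  2,  -  1, 0, 0, 1, 4,5, 6,  8, 8, 9]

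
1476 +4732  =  6208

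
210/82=2 + 23/41=2.56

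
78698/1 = 78698 =78698.00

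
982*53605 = 52640110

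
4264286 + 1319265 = 5583551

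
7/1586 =7/1586= 0.00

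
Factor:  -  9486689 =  - 37^1*113^1*2269^1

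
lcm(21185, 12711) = 63555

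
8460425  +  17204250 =25664675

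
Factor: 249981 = 3^1*103^1*809^1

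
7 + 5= 12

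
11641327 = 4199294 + 7442033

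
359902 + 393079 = 752981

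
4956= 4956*1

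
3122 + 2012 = 5134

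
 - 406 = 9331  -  9737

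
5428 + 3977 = 9405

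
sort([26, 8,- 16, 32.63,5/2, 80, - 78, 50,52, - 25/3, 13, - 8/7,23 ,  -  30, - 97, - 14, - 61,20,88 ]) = [ - 97, - 78, - 61, - 30 , - 16, - 14, - 25/3, - 8/7 , 5/2,8, 13, 20,23, 26,  32.63 , 50, 52, 80,  88]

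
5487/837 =59/9 = 6.56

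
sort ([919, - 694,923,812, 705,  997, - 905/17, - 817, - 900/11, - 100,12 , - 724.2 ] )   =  [ - 817,-724.2, - 694,- 100,-900/11, - 905/17,12 , 705,812, 919,923,997] 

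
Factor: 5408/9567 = 2^5*3^ ( - 2) * 13^2*1063^( -1)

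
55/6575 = 11/1315 = 0.01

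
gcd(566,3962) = 566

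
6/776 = 3/388=0.01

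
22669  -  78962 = -56293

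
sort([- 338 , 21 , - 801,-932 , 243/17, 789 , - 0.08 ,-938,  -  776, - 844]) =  [ - 938,-932,-844, - 801, - 776,-338, - 0.08,243/17,21,789]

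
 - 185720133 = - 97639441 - 88080692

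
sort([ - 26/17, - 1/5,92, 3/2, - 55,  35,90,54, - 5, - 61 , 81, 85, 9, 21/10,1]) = [ - 61, - 55, - 5, - 26/17, - 1/5,1,3/2 , 21/10, 9,35,54,81,  85,90, 92 ]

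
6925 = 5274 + 1651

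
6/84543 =2/28181 = 0.00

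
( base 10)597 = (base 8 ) 1125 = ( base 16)255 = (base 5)4342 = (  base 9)733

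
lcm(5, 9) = 45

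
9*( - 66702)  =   - 600318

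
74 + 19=93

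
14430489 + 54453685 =68884174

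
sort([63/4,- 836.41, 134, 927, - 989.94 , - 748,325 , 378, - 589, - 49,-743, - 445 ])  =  [ - 989.94, - 836.41, - 748,-743, -589,-445, - 49 , 63/4,134,325, 378,927] 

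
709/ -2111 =  -  709/2111   =  -0.34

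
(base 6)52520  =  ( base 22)EEK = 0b1101111000000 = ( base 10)7104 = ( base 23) D9K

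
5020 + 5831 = 10851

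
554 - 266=288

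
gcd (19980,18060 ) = 60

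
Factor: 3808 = 2^5*7^1*17^1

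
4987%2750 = 2237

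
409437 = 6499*63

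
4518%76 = 34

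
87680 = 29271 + 58409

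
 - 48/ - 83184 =1/1733 = 0.00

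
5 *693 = 3465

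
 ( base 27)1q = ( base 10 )53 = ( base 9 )58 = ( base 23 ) 27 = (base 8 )65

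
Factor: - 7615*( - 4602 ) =2^1*3^1 * 5^1 * 13^1* 59^1*1523^1  =  35044230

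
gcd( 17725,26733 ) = 1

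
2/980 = 1/490 = 0.00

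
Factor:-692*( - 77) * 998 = 53177432 = 2^3*7^1*11^1*173^1*499^1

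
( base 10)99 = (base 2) 1100011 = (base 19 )54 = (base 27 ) 3I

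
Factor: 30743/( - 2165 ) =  - 71/5 = - 5^ ( - 1 )*71^1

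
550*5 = 2750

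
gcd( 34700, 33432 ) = 4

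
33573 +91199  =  124772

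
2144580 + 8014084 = 10158664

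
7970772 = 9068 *879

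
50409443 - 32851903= 17557540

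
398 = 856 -458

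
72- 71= 1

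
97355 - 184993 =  - 87638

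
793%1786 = 793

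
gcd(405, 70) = 5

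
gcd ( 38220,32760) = 5460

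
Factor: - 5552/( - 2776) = 2 = 2^1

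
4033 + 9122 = 13155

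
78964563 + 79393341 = 158357904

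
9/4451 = 9/4451 = 0.00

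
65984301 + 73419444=139403745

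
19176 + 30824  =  50000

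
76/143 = 76/143 = 0.53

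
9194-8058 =1136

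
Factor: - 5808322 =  - 2^1*13^1*17^2*773^1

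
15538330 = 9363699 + 6174631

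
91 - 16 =75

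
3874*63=244062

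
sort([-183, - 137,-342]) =[ -342 ,-183 , - 137]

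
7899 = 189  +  7710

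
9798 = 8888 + 910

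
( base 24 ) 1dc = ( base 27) 169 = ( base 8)1604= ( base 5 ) 12100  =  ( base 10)900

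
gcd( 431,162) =1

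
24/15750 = 4/2625 =0.00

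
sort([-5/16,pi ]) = [- 5/16,pi ]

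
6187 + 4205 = 10392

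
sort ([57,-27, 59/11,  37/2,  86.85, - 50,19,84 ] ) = [-50, - 27,59/11,37/2,19, 57, 84,86.85] 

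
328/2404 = 82/601 = 0.14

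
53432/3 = 53432/3= 17810.67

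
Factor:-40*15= - 600 = - 2^3*3^1*5^2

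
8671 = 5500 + 3171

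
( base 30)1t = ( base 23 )2D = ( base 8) 73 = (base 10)59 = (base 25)29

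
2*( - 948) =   -  1896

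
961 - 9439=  - 8478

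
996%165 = 6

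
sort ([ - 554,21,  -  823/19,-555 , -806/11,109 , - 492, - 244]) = [-555, - 554, - 492, - 244, - 806/11, - 823/19,21, 109]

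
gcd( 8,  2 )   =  2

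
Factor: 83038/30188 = 2^ ( - 1)*7547^ ( - 1)*41519^1 = 41519/15094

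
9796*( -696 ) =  - 6818016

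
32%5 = 2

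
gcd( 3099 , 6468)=3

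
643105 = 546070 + 97035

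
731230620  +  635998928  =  1367229548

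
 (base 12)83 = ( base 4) 1203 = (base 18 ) 59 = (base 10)99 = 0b1100011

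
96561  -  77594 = 18967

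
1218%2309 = 1218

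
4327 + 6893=11220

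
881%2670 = 881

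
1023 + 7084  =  8107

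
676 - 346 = 330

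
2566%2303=263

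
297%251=46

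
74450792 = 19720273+54730519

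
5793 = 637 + 5156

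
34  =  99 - 65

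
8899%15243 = 8899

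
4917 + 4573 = 9490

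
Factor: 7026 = 2^1* 3^1*1171^1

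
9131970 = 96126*95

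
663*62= 41106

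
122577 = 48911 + 73666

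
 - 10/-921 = 10/921 = 0.01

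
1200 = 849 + 351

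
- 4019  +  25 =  - 3994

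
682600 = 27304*25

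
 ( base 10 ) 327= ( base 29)b8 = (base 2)101000111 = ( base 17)124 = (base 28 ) BJ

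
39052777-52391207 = - 13338430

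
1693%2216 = 1693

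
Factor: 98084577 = 3^1*17^2*113131^1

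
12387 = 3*4129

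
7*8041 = 56287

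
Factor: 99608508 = 2^2*3^3*17^1* 227^1 * 239^1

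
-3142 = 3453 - 6595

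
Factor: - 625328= - 2^4*11^2*17^1*19^1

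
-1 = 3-4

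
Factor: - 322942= - 2^1*  161471^1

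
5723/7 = 5723/7 = 817.57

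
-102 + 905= 803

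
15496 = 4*3874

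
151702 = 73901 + 77801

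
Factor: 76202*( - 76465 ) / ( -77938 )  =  5^1*19^ ( - 1)  *  41^1*293^(-1) * 373^1*5443^1 = 416198995/5567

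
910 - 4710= - 3800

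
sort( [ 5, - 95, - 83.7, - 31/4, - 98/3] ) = [-95, -83.7,-98/3,-31/4,5 ] 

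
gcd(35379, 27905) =1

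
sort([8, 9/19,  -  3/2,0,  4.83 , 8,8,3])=[-3/2,0, 9/19, 3,  4.83, 8, 8 , 8]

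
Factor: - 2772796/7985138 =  - 2^1*7^ ( - 2)*13^1*17^( - 1 )*4793^( - 1)*53323^1 = -1386398/3992569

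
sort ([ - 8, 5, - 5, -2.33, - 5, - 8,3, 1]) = [ - 8,- 8, - 5, - 5, - 2.33, 1, 3, 5]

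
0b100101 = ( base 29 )18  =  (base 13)2b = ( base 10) 37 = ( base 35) 12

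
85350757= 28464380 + 56886377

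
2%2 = 0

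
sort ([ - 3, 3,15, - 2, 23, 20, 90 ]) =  [ - 3, - 2, 3, 15, 20, 23  ,  90]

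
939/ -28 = -939/28 = - 33.54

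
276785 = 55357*5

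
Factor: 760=2^3*5^1*19^1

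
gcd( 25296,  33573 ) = 93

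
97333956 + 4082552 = 101416508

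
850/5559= 50/327 = 0.15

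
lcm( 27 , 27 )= 27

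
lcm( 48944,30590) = 244720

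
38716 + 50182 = 88898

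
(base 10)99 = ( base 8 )143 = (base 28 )3F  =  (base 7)201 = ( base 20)4J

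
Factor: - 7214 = - 2^1*3607^1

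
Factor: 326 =2^1*163^1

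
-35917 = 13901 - 49818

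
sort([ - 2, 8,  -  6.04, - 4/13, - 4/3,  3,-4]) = [  -  6.04, - 4, - 2,  -  4/3, - 4/13, 3 , 8]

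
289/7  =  41 + 2/7 = 41.29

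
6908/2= 3454 = 3454.00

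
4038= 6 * 673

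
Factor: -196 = -2^2*7^2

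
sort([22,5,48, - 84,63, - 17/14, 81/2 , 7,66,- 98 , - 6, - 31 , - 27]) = [ - 98, - 84,-31  , - 27, - 6,-17/14, 5,7,22, 81/2 , 48,63,66 ] 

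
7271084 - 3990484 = 3280600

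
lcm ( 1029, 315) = 15435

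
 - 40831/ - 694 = 58+579/694  =  58.83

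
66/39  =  22/13 =1.69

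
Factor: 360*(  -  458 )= - 164880 = - 2^4*3^2*5^1 *229^1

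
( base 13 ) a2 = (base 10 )132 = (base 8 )204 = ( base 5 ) 1012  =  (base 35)3r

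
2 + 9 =11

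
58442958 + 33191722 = 91634680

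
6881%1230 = 731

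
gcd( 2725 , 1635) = 545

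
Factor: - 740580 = -2^2*3^1*5^1 * 12343^1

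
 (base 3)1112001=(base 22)268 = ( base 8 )2124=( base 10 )1108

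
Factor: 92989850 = 2^1*5^2 * 241^1 *7717^1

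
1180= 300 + 880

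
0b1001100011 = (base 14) 319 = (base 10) 611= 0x263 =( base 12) 42b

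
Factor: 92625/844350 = 95/866 = 2^( - 1 )*5^1*19^1*433^( - 1 )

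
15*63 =945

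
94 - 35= 59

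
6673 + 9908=16581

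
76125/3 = 25375  =  25375.00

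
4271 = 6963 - 2692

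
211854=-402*( - 527 )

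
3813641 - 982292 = 2831349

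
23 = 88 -65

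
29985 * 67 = 2008995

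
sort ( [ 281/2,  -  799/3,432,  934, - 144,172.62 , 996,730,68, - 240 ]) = [ - 799/3,-240,-144,68,281/2,  172.62, 432,730,  934,996] 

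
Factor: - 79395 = -3^1 * 5^1*67^1*79^1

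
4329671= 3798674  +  530997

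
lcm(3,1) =3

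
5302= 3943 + 1359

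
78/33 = 2 + 4/11 = 2.36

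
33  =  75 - 42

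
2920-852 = 2068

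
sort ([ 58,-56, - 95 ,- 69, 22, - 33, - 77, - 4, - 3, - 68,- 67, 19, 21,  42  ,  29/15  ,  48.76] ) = [ - 95, - 77, - 69, - 68 , -67, - 56,-33, - 4, - 3, 29/15, 19, 21, 22, 42 , 48.76, 58]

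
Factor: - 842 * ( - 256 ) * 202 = 43541504 = 2^10 * 101^1  *  421^1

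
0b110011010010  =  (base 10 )3282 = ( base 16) CD2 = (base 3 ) 11111120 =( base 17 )b61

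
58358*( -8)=  -  466864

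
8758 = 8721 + 37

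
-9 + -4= -13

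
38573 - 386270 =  - 347697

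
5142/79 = 65 + 7/79 = 65.09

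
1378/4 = 344  +  1/2= 344.50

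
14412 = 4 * 3603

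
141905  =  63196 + 78709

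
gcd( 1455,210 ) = 15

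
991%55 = 1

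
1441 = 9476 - 8035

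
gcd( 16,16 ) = 16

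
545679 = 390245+155434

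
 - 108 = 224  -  332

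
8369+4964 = 13333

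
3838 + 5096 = 8934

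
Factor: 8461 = 8461^1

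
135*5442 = 734670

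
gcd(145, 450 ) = 5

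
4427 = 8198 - 3771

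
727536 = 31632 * 23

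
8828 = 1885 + 6943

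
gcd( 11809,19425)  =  7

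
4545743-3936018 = 609725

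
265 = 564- 299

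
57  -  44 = 13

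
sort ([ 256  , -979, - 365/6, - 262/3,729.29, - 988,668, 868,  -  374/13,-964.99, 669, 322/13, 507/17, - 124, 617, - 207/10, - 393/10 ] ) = [  -  988, - 979,-964.99,- 124,-262/3 ,-365/6,- 393/10, - 374/13, - 207/10,322/13, 507/17,256,617,668,669 , 729.29,868]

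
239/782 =239/782 = 0.31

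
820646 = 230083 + 590563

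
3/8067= 1/2689  =  0.00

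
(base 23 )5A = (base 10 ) 125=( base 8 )175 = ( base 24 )55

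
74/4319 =74/4319 = 0.02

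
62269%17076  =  11041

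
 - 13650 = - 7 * 1950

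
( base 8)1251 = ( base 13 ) 405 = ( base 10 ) 681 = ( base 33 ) KL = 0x2A9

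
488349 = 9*54261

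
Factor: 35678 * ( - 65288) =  - 2^4*8161^1*17839^1= - 2329345264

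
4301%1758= 785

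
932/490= 466/245 = 1.90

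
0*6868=0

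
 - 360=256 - 616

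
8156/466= 17 + 117/233 = 17.50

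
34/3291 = 34/3291 = 0.01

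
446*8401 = 3746846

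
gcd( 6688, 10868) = 836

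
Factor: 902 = 2^1*11^1*41^1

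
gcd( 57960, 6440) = 6440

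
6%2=0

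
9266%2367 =2165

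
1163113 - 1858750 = - 695637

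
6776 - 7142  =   - 366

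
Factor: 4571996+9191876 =2^5*430121^1 = 13763872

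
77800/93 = 836 + 52/93 = 836.56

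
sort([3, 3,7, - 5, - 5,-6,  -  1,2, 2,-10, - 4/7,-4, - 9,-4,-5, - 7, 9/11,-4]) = [  -  10 , - 9, - 7,-6, - 5, - 5, - 5, - 4, - 4, - 4, -1,  -  4/7, 9/11,2, 2, 3, 3 , 7 ]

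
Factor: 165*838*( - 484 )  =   - 66922680  =  -2^3 * 3^1*5^1 * 11^3*419^1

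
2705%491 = 250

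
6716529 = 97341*69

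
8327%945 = 767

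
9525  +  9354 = 18879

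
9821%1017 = 668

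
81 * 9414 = 762534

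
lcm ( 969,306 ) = 5814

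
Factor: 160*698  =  111680 = 2^6*5^1*349^1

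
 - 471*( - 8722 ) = 4108062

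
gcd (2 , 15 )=1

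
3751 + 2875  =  6626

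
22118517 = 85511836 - 63393319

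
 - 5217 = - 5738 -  - 521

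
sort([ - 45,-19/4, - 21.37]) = [-45, - 21.37, - 19/4]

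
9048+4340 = 13388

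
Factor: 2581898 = 2^1*11^2*47^1*227^1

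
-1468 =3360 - 4828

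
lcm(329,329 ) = 329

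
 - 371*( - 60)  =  22260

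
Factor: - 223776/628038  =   - 2^4*3^1 * 7^1*23^(  -  1 ) * 41^ ( - 1 ) =- 336/943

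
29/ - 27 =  - 2 + 25/27 = - 1.07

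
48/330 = 8/55  =  0.15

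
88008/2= 44004 = 44004.00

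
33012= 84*393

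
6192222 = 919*6738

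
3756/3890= 1878/1945 = 0.97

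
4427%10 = 7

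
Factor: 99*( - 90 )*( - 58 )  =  2^2*3^4*5^1*11^1 * 29^1 = 516780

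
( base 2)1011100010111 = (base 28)7F3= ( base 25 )9bb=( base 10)5911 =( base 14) 2223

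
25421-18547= 6874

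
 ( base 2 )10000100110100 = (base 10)8500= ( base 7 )33532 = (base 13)3b3b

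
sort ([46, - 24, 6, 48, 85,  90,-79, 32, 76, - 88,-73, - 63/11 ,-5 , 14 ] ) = [ - 88, - 79,-73, - 24, - 63/11, - 5, 6, 14, 32,46,48,76,85,90 ]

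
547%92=87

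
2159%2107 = 52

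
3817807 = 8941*427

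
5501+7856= 13357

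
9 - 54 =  - 45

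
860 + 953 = 1813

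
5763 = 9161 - 3398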